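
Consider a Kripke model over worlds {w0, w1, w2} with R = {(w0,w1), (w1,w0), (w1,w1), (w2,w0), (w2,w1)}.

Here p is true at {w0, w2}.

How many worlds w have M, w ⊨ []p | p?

2

w0: []p is F, p is T. ✓
w1: []p is F, p is F. ✗
w2: []p is F, p is T. ✓
Satisfying worlds: {w0, w2}.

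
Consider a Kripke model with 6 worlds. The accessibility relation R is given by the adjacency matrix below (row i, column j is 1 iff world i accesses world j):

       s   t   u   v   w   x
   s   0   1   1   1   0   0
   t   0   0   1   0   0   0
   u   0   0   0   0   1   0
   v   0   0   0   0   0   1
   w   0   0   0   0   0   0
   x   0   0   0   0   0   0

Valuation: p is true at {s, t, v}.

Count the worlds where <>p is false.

5

s: successors {t, u, v}; p there: t:T, u:F, v:T. ✓
t: successors {u}; p there: u:F. ✗
u: successors {w}; p there: w:F. ✗
v: successors {x}; p there: x:F. ✗
w: no successors, so <>p fails. ✗
x: no successors, so <>p fails. ✗
Satisfying worlds: {s}.
So <>p fails at the other 5 worlds.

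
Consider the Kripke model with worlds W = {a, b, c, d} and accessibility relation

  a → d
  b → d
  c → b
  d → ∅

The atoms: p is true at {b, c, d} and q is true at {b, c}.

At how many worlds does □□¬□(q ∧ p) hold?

a: successors {d}; □¬□(q ∧ p) there: d:T. ✓
b: successors {d}; □¬□(q ∧ p) there: d:T. ✓
c: successors {b}; □¬□(q ∧ p) there: b:F. ✗
d: no successors, so □□¬□(q ∧ p) holds vacuously. ✓
Satisfying worlds: {a, b, d}.

3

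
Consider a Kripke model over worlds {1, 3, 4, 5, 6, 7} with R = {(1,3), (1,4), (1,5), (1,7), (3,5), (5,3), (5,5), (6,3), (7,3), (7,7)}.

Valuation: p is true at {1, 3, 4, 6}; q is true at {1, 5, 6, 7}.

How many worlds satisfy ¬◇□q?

1: ◇□q is T. ✗
3: ◇□q is F. ✓
4: ◇□q is F. ✓
5: ◇□q is T. ✗
6: ◇□q is T. ✗
7: ◇□q is T. ✗
Satisfying worlds: {3, 4}.

2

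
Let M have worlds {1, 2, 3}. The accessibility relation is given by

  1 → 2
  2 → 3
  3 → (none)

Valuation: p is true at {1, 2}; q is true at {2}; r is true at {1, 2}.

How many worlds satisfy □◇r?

1: successors {2}; ◇r there: 2:F. ✗
2: successors {3}; ◇r there: 3:F. ✗
3: no successors, so □◇r holds vacuously. ✓
Satisfying worlds: {3}.

1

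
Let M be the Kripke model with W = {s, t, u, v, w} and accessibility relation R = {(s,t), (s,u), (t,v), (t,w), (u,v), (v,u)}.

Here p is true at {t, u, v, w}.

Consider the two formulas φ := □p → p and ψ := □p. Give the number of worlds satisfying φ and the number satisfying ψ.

4 and 5

For □p → p:
s: □p is T, p is F. ✗
t: □p is T, p is T. ✓
u: □p is T, p is T. ✓
v: □p is T, p is T. ✓
w: □p is T, p is T. ✓
— 4 worlds.
For □p:
s: successors {t, u}; p there: t:T, u:T. ✓
t: successors {v, w}; p there: v:T, w:T. ✓
u: successors {v}; p there: v:T. ✓
v: successors {u}; p there: u:T. ✓
w: no successors, so □p holds vacuously. ✓
— 5 worlds.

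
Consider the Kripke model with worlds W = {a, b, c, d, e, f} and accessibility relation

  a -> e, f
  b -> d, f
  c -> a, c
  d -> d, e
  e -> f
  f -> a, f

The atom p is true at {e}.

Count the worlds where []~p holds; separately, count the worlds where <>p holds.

4 and 2

For []~p:
a: successors {e, f}; ~p there: e:F, f:T. ✗
b: successors {d, f}; ~p there: d:T, f:T. ✓
c: successors {a, c}; ~p there: a:T, c:T. ✓
d: successors {d, e}; ~p there: d:T, e:F. ✗
e: successors {f}; ~p there: f:T. ✓
f: successors {a, f}; ~p there: a:T, f:T. ✓
— 4 worlds.
For <>p:
a: successors {e, f}; p there: e:T, f:F. ✓
b: successors {d, f}; p there: d:F, f:F. ✗
c: successors {a, c}; p there: a:F, c:F. ✗
d: successors {d, e}; p there: d:F, e:T. ✓
e: successors {f}; p there: f:F. ✗
f: successors {a, f}; p there: a:F, f:F. ✗
— 2 worlds.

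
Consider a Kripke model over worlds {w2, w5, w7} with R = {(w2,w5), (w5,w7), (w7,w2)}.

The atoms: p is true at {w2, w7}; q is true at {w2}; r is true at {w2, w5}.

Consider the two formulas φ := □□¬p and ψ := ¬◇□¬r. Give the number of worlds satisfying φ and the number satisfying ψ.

For □□¬p:
w2: successors {w5}; □¬p there: w5:F. ✗
w5: successors {w7}; □¬p there: w7:F. ✗
w7: successors {w2}; □¬p there: w2:T. ✓
— 1 world.
For ¬◇□¬r:
w2: ◇□¬r is T. ✗
w5: ◇□¬r is F. ✓
w7: ◇□¬r is F. ✓
— 2 worlds.

1 and 2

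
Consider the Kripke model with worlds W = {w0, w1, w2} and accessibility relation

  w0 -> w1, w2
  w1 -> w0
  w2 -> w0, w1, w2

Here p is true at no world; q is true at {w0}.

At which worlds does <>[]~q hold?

w0: successors {w1, w2}; []~q there: w1:F, w2:F. ✗
w1: successors {w0}; []~q there: w0:T. ✓
w2: successors {w0, w1, w2}; []~q there: w0:T, w1:F, w2:F. ✓

{w1, w2}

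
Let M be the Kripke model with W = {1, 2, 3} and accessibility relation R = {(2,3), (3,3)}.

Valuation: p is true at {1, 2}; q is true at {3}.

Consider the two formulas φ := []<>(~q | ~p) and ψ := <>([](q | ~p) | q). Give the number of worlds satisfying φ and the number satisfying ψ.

3 and 2

For []<>(~q | ~p):
1: no successors, so []<>(~q | ~p) holds vacuously. ✓
2: successors {3}; <>(~q | ~p) there: 3:T. ✓
3: successors {3}; <>(~q | ~p) there: 3:T. ✓
— 3 worlds.
For <>([](q | ~p) | q):
1: no successors, so <>([](q | ~p) | q) fails. ✗
2: successors {3}; [](q | ~p) | q there: 3:T. ✓
3: successors {3}; [](q | ~p) | q there: 3:T. ✓
— 2 worlds.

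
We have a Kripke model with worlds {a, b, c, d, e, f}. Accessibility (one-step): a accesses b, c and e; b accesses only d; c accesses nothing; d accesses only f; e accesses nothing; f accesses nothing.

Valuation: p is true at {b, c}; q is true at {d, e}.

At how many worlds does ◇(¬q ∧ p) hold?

a: successors {b, c, e}; ¬q ∧ p there: b:T, c:T, e:F. ✓
b: successors {d}; ¬q ∧ p there: d:F. ✗
c: no successors, so ◇(¬q ∧ p) fails. ✗
d: successors {f}; ¬q ∧ p there: f:F. ✗
e: no successors, so ◇(¬q ∧ p) fails. ✗
f: no successors, so ◇(¬q ∧ p) fails. ✗
Satisfying worlds: {a}.

1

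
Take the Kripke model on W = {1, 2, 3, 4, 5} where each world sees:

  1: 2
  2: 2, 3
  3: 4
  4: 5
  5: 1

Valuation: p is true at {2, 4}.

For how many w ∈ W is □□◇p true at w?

3

1: successors {2}; □◇p there: 2:T. ✓
2: successors {2, 3}; □◇p there: 2:T, 3:F. ✗
3: successors {4}; □◇p there: 4:F. ✗
4: successors {5}; □◇p there: 5:T. ✓
5: successors {1}; □◇p there: 1:T. ✓
Satisfying worlds: {1, 4, 5}.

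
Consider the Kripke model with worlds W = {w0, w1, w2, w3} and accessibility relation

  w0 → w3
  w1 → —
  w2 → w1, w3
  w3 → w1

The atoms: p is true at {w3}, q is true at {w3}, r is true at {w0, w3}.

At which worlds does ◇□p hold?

w0: successors {w3}; □p there: w3:F. ✗
w1: no successors, so ◇□p fails. ✗
w2: successors {w1, w3}; □p there: w1:T, w3:F. ✓
w3: successors {w1}; □p there: w1:T. ✓

{w2, w3}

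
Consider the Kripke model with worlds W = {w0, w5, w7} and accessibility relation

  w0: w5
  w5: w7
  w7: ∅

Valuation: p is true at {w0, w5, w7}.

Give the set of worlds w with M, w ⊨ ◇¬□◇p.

{w0}

w0: successors {w5}; ¬□◇p there: w5:T. ✓
w5: successors {w7}; ¬□◇p there: w7:F. ✗
w7: no successors, so ◇¬□◇p fails. ✗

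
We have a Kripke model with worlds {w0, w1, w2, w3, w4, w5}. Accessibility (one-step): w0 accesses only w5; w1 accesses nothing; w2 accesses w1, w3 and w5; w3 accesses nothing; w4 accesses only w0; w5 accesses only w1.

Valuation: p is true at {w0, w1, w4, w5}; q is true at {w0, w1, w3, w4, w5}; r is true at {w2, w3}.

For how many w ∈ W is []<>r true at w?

w0: successors {w5}; <>r there: w5:F. ✗
w1: no successors, so []<>r holds vacuously. ✓
w2: successors {w1, w3, w5}; <>r there: w1:F, w3:F, w5:F. ✗
w3: no successors, so []<>r holds vacuously. ✓
w4: successors {w0}; <>r there: w0:F. ✗
w5: successors {w1}; <>r there: w1:F. ✗
Satisfying worlds: {w1, w3}.

2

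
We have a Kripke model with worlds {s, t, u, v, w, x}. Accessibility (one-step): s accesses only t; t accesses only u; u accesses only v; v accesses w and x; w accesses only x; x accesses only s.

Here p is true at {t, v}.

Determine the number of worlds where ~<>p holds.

s: <>p is T. ✗
t: <>p is F. ✓
u: <>p is T. ✗
v: <>p is F. ✓
w: <>p is F. ✓
x: <>p is F. ✓
Satisfying worlds: {t, v, w, x}.

4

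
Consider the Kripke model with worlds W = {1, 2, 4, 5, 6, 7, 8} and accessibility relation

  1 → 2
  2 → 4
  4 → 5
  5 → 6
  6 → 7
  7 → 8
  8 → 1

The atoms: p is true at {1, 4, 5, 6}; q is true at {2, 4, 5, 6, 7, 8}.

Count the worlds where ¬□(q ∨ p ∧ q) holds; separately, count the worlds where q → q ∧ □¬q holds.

For ¬□(q ∨ p ∧ q):
1: □(q ∨ p ∧ q) is T. ✗
2: □(q ∨ p ∧ q) is T. ✗
4: □(q ∨ p ∧ q) is T. ✗
5: □(q ∨ p ∧ q) is T. ✗
6: □(q ∨ p ∧ q) is T. ✗
7: □(q ∨ p ∧ q) is T. ✗
8: □(q ∨ p ∧ q) is F. ✓
— 1 world.
For q → q ∧ □¬q:
1: q is F, q ∧ □¬q is F. ✓
2: q is T, q ∧ □¬q is F. ✗
4: q is T, q ∧ □¬q is F. ✗
5: q is T, q ∧ □¬q is F. ✗
6: q is T, q ∧ □¬q is F. ✗
7: q is T, q ∧ □¬q is F. ✗
8: q is T, q ∧ □¬q is T. ✓
— 2 worlds.

1 and 2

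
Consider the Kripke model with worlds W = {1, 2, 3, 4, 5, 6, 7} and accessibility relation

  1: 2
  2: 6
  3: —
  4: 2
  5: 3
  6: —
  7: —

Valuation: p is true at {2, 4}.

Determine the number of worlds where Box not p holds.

1: successors {2}; not p there: 2:F. ✗
2: successors {6}; not p there: 6:T. ✓
3: no successors, so Box not p holds vacuously. ✓
4: successors {2}; not p there: 2:F. ✗
5: successors {3}; not p there: 3:T. ✓
6: no successors, so Box not p holds vacuously. ✓
7: no successors, so Box not p holds vacuously. ✓
Satisfying worlds: {2, 3, 5, 6, 7}.

5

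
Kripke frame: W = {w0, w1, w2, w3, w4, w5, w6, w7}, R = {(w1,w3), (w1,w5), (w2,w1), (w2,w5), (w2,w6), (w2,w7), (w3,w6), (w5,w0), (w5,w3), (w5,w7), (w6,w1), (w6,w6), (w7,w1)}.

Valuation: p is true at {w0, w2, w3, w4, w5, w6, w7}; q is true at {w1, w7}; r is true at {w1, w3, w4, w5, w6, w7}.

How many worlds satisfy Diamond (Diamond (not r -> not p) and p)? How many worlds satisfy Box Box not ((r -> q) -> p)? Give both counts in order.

5 and 2

For Diamond (Diamond (not r -> not p) and p):
w0: no successors, so Diamond (Diamond (not r -> not p) and p) fails. ✗
w1: successors {w3, w5}; Diamond (not r -> not p) and p there: w3:T, w5:T. ✓
w2: successors {w1, w5, w6, w7}; Diamond (not r -> not p) and p there: w1:F, w5:T, w6:T, w7:T. ✓
w3: successors {w6}; Diamond (not r -> not p) and p there: w6:T. ✓
w4: no successors, so Diamond (Diamond (not r -> not p) and p) fails. ✗
w5: successors {w0, w3, w7}; Diamond (not r -> not p) and p there: w0:F, w3:T, w7:T. ✓
w6: successors {w1, w6}; Diamond (not r -> not p) and p there: w1:F, w6:T. ✓
w7: successors {w1}; Diamond (not r -> not p) and p there: w1:F. ✗
— 5 worlds.
For Box Box not ((r -> q) -> p):
w0: no successors, so Box Box not ((r -> q) -> p) holds vacuously. ✓
w1: successors {w3, w5}; Box not ((r -> q) -> p) there: w3:F, w5:F. ✗
w2: successors {w1, w5, w6, w7}; Box not ((r -> q) -> p) there: w1:F, w5:F, w6:F, w7:T. ✗
w3: successors {w6}; Box not ((r -> q) -> p) there: w6:F. ✗
w4: no successors, so Box Box not ((r -> q) -> p) holds vacuously. ✓
w5: successors {w0, w3, w7}; Box not ((r -> q) -> p) there: w0:T, w3:F, w7:T. ✗
w6: successors {w1, w6}; Box not ((r -> q) -> p) there: w1:F, w6:F. ✗
w7: successors {w1}; Box not ((r -> q) -> p) there: w1:F. ✗
— 2 worlds.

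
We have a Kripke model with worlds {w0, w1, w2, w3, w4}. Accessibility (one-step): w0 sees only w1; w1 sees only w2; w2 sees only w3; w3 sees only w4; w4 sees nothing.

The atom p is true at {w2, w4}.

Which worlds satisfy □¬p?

{w0, w2, w4}

w0: successors {w1}; ¬p there: w1:T. ✓
w1: successors {w2}; ¬p there: w2:F. ✗
w2: successors {w3}; ¬p there: w3:T. ✓
w3: successors {w4}; ¬p there: w4:F. ✗
w4: no successors, so □¬p holds vacuously. ✓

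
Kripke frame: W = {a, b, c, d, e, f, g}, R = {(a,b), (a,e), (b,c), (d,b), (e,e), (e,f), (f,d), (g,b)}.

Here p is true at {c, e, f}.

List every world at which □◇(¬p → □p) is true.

{a, c, d, f, g}

a: successors {b, e}; ◇(¬p → □p) there: b:T, e:T. ✓
b: successors {c}; ◇(¬p → □p) there: c:F. ✗
c: no successors, so □◇(¬p → □p) holds vacuously. ✓
d: successors {b}; ◇(¬p → □p) there: b:T. ✓
e: successors {e, f}; ◇(¬p → □p) there: e:T, f:F. ✗
f: successors {d}; ◇(¬p → □p) there: d:T. ✓
g: successors {b}; ◇(¬p → □p) there: b:T. ✓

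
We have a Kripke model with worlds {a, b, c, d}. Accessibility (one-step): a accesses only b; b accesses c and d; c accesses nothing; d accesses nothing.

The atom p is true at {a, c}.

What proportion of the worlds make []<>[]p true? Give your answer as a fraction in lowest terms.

a: successors {b}; <>[]p there: b:T. ✓
b: successors {c, d}; <>[]p there: c:F, d:F. ✗
c: no successors, so []<>[]p holds vacuously. ✓
d: no successors, so []<>[]p holds vacuously. ✓
That's 3 of 4 worlds, so 3/4.

3/4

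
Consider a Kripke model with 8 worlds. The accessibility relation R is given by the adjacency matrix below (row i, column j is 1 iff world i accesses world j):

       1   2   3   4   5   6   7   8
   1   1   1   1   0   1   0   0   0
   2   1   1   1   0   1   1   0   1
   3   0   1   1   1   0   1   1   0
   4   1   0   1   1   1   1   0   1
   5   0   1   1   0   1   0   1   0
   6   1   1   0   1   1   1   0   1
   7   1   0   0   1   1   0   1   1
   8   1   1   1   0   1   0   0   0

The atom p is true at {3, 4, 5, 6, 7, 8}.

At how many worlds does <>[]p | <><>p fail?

1: <>[]p is F, <><>p is T. ✓
2: <>[]p is F, <><>p is T. ✓
3: <>[]p is F, <><>p is T. ✓
4: <>[]p is F, <><>p is T. ✓
5: <>[]p is F, <><>p is T. ✓
6: <>[]p is F, <><>p is T. ✓
7: <>[]p is F, <><>p is T. ✓
8: <>[]p is F, <><>p is T. ✓
Satisfying worlds: {1, 2, 3, 4, 5, 6, 7, 8}.
So <>[]p | <><>p fails at the other 0 worlds.

0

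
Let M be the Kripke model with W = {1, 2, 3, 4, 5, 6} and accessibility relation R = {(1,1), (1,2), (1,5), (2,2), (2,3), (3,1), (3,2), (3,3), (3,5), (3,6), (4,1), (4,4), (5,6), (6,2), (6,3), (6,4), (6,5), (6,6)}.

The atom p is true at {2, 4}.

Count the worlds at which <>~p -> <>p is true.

1: <>~p is T, <>p is T. ✓
2: <>~p is T, <>p is T. ✓
3: <>~p is T, <>p is T. ✓
4: <>~p is T, <>p is T. ✓
5: <>~p is T, <>p is F. ✗
6: <>~p is T, <>p is T. ✓
Satisfying worlds: {1, 2, 3, 4, 6}.

5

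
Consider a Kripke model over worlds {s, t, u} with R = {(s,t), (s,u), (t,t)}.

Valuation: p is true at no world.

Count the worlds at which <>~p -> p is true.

s: <>~p is T, p is F. ✗
t: <>~p is T, p is F. ✗
u: <>~p is F, p is F. ✓
Satisfying worlds: {u}.

1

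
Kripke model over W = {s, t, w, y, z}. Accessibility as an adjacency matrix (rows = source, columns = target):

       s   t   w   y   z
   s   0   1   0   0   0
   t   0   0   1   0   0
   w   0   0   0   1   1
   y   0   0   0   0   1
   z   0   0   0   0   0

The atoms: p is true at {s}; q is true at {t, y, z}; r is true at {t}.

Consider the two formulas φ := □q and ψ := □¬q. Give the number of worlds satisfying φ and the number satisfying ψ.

4 and 2

For □q:
s: successors {t}; q there: t:T. ✓
t: successors {w}; q there: w:F. ✗
w: successors {y, z}; q there: y:T, z:T. ✓
y: successors {z}; q there: z:T. ✓
z: no successors, so □q holds vacuously. ✓
— 4 worlds.
For □¬q:
s: successors {t}; ¬q there: t:F. ✗
t: successors {w}; ¬q there: w:T. ✓
w: successors {y, z}; ¬q there: y:F, z:F. ✗
y: successors {z}; ¬q there: z:F. ✗
z: no successors, so □¬q holds vacuously. ✓
— 2 worlds.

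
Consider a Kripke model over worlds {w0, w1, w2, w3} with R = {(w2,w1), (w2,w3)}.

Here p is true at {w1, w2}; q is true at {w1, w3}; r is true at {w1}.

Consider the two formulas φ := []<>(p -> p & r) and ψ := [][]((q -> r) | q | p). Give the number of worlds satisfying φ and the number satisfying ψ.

3 and 4

For []<>(p -> p & r):
w0: no successors, so []<>(p -> p & r) holds vacuously. ✓
w1: no successors, so []<>(p -> p & r) holds vacuously. ✓
w2: successors {w1, w3}; <>(p -> p & r) there: w1:F, w3:F. ✗
w3: no successors, so []<>(p -> p & r) holds vacuously. ✓
— 3 worlds.
For [][]((q -> r) | q | p):
w0: no successors, so [][]((q -> r) | q | p) holds vacuously. ✓
w1: no successors, so [][]((q -> r) | q | p) holds vacuously. ✓
w2: successors {w1, w3}; []((q -> r) | q | p) there: w1:T, w3:T. ✓
w3: no successors, so [][]((q -> r) | q | p) holds vacuously. ✓
— 4 worlds.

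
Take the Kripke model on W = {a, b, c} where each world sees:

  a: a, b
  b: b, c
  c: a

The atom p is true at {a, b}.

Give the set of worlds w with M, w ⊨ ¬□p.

a: □p is T. ✗
b: □p is F. ✓
c: □p is T. ✗

{b}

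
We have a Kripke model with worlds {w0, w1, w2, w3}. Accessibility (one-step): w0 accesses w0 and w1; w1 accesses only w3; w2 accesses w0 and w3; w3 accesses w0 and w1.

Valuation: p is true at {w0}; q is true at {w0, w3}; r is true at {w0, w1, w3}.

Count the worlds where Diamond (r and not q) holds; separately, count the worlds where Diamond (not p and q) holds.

2 and 2

For Diamond (r and not q):
w0: successors {w0, w1}; r and not q there: w0:F, w1:T. ✓
w1: successors {w3}; r and not q there: w3:F. ✗
w2: successors {w0, w3}; r and not q there: w0:F, w3:F. ✗
w3: successors {w0, w1}; r and not q there: w0:F, w1:T. ✓
— 2 worlds.
For Diamond (not p and q):
w0: successors {w0, w1}; not p and q there: w0:F, w1:F. ✗
w1: successors {w3}; not p and q there: w3:T. ✓
w2: successors {w0, w3}; not p and q there: w0:F, w3:T. ✓
w3: successors {w0, w1}; not p and q there: w0:F, w1:F. ✗
— 2 worlds.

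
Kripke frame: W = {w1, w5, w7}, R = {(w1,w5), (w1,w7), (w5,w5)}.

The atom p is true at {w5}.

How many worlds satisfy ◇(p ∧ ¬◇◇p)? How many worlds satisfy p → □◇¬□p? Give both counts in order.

0 and 2

For ◇(p ∧ ¬◇◇p):
w1: successors {w5, w7}; p ∧ ¬◇◇p there: w5:F, w7:F. ✗
w5: successors {w5}; p ∧ ¬◇◇p there: w5:F. ✗
w7: no successors, so ◇(p ∧ ¬◇◇p) fails. ✗
— 0 worlds.
For p → □◇¬□p:
w1: p is F, □◇¬□p is F. ✓
w5: p is T, □◇¬□p is F. ✗
w7: p is F, □◇¬□p is T. ✓
— 2 worlds.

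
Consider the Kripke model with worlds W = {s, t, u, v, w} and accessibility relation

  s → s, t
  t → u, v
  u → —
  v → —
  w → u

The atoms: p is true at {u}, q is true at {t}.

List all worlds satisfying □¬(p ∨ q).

s: successors {s, t}; ¬(p ∨ q) there: s:T, t:F. ✗
t: successors {u, v}; ¬(p ∨ q) there: u:F, v:T. ✗
u: no successors, so □¬(p ∨ q) holds vacuously. ✓
v: no successors, so □¬(p ∨ q) holds vacuously. ✓
w: successors {u}; ¬(p ∨ q) there: u:F. ✗

{u, v}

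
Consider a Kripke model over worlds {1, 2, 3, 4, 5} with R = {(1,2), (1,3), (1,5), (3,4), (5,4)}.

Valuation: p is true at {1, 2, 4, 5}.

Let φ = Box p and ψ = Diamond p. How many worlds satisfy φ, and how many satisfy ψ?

For Box p:
1: successors {2, 3, 5}; p there: 2:T, 3:F, 5:T. ✗
2: no successors, so Box p holds vacuously. ✓
3: successors {4}; p there: 4:T. ✓
4: no successors, so Box p holds vacuously. ✓
5: successors {4}; p there: 4:T. ✓
— 4 worlds.
For Diamond p:
1: successors {2, 3, 5}; p there: 2:T, 3:F, 5:T. ✓
2: no successors, so Diamond p fails. ✗
3: successors {4}; p there: 4:T. ✓
4: no successors, so Diamond p fails. ✗
5: successors {4}; p there: 4:T. ✓
— 3 worlds.

4 and 3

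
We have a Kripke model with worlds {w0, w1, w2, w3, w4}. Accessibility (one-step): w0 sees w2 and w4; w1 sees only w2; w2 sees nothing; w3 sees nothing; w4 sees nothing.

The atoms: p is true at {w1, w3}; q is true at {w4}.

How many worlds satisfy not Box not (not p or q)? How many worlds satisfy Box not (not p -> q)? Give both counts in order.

2 and 4

For not Box not (not p or q):
w0: Box not (not p or q) is F. ✓
w1: Box not (not p or q) is F. ✓
w2: Box not (not p or q) is T. ✗
w3: Box not (not p or q) is T. ✗
w4: Box not (not p or q) is T. ✗
— 2 worlds.
For Box not (not p -> q):
w0: successors {w2, w4}; not (not p -> q) there: w2:T, w4:F. ✗
w1: successors {w2}; not (not p -> q) there: w2:T. ✓
w2: no successors, so Box not (not p -> q) holds vacuously. ✓
w3: no successors, so Box not (not p -> q) holds vacuously. ✓
w4: no successors, so Box not (not p -> q) holds vacuously. ✓
— 4 worlds.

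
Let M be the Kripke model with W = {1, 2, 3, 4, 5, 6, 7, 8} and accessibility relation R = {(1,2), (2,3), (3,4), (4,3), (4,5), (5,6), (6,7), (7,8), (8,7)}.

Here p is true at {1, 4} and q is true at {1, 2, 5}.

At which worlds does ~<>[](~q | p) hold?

1: <>[](~q | p) is T. ✗
2: <>[](~q | p) is T. ✗
3: <>[](~q | p) is F. ✓
4: <>[](~q | p) is T. ✗
5: <>[](~q | p) is T. ✗
6: <>[](~q | p) is T. ✗
7: <>[](~q | p) is T. ✗
8: <>[](~q | p) is T. ✗

{3}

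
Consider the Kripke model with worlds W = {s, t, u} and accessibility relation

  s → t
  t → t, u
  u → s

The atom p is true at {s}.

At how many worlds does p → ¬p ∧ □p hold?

2

s: p is T, ¬p ∧ □p is F. ✗
t: p is F, ¬p ∧ □p is F. ✓
u: p is F, ¬p ∧ □p is T. ✓
Satisfying worlds: {t, u}.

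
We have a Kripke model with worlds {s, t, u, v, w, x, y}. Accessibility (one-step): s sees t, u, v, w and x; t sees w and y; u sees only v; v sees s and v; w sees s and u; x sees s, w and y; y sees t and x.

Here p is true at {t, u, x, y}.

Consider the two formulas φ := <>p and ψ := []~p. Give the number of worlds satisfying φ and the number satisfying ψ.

5 and 2

For <>p:
s: successors {t, u, v, w, x}; p there: t:T, u:T, v:F, w:F, x:T. ✓
t: successors {w, y}; p there: w:F, y:T. ✓
u: successors {v}; p there: v:F. ✗
v: successors {s, v}; p there: s:F, v:F. ✗
w: successors {s, u}; p there: s:F, u:T. ✓
x: successors {s, w, y}; p there: s:F, w:F, y:T. ✓
y: successors {t, x}; p there: t:T, x:T. ✓
— 5 worlds.
For []~p:
s: successors {t, u, v, w, x}; ~p there: t:F, u:F, v:T, w:T, x:F. ✗
t: successors {w, y}; ~p there: w:T, y:F. ✗
u: successors {v}; ~p there: v:T. ✓
v: successors {s, v}; ~p there: s:T, v:T. ✓
w: successors {s, u}; ~p there: s:T, u:F. ✗
x: successors {s, w, y}; ~p there: s:T, w:T, y:F. ✗
y: successors {t, x}; ~p there: t:F, x:F. ✗
— 2 worlds.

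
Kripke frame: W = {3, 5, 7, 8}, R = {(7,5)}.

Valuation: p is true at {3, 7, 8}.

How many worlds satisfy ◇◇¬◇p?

0

3: no successors, so ◇◇¬◇p fails. ✗
5: no successors, so ◇◇¬◇p fails. ✗
7: successors {5}; ◇¬◇p there: 5:F. ✗
8: no successors, so ◇◇¬◇p fails. ✗
Satisfying worlds: ∅.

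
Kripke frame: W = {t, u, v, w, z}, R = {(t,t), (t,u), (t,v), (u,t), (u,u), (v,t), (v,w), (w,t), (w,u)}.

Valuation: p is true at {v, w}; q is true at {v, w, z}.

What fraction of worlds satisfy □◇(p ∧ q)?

t: successors {t, u, v}; ◇(p ∧ q) there: t:T, u:F, v:T. ✗
u: successors {t, u}; ◇(p ∧ q) there: t:T, u:F. ✗
v: successors {t, w}; ◇(p ∧ q) there: t:T, w:F. ✗
w: successors {t, u}; ◇(p ∧ q) there: t:T, u:F. ✗
z: no successors, so □◇(p ∧ q) holds vacuously. ✓
That's 1 of 5 worlds, so 1/5.

1/5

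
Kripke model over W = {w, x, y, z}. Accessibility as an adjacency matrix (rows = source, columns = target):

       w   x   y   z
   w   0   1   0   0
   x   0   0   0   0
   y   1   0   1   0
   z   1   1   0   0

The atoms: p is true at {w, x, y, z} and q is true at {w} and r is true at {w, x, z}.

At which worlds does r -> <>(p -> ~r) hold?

{y}

w: r is T, <>(p -> ~r) is F. ✗
x: r is T, <>(p -> ~r) is F. ✗
y: r is F, <>(p -> ~r) is T. ✓
z: r is T, <>(p -> ~r) is F. ✗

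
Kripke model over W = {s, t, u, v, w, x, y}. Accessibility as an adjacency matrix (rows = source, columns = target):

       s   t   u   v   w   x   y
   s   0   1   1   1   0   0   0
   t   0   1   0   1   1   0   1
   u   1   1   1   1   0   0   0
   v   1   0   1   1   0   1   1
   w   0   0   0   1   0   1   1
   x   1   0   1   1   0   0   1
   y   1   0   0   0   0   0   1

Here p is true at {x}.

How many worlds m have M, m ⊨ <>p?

2

s: successors {t, u, v}; p there: t:F, u:F, v:F. ✗
t: successors {t, v, w, y}; p there: t:F, v:F, w:F, y:F. ✗
u: successors {s, t, u, v}; p there: s:F, t:F, u:F, v:F. ✗
v: successors {s, u, v, x, y}; p there: s:F, u:F, v:F, x:T, y:F. ✓
w: successors {v, x, y}; p there: v:F, x:T, y:F. ✓
x: successors {s, u, v, y}; p there: s:F, u:F, v:F, y:F. ✗
y: successors {s, y}; p there: s:F, y:F. ✗
Satisfying worlds: {v, w}.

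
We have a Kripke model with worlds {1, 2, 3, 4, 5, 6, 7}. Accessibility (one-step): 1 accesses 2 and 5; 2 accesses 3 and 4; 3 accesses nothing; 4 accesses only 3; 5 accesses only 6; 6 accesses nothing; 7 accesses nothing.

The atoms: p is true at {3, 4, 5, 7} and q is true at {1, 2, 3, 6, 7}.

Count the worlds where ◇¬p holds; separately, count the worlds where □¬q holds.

2 and 3

For ◇¬p:
1: successors {2, 5}; ¬p there: 2:T, 5:F. ✓
2: successors {3, 4}; ¬p there: 3:F, 4:F. ✗
3: no successors, so ◇¬p fails. ✗
4: successors {3}; ¬p there: 3:F. ✗
5: successors {6}; ¬p there: 6:T. ✓
6: no successors, so ◇¬p fails. ✗
7: no successors, so ◇¬p fails. ✗
— 2 worlds.
For □¬q:
1: successors {2, 5}; ¬q there: 2:F, 5:T. ✗
2: successors {3, 4}; ¬q there: 3:F, 4:T. ✗
3: no successors, so □¬q holds vacuously. ✓
4: successors {3}; ¬q there: 3:F. ✗
5: successors {6}; ¬q there: 6:F. ✗
6: no successors, so □¬q holds vacuously. ✓
7: no successors, so □¬q holds vacuously. ✓
— 3 worlds.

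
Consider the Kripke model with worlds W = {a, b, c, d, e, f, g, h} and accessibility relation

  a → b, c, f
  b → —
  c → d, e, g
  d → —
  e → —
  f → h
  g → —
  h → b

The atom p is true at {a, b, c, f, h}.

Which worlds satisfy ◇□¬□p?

a: successors {b, c, f}; □¬□p there: b:T, c:F, f:F. ✓
b: no successors, so ◇□¬□p fails. ✗
c: successors {d, e, g}; □¬□p there: d:T, e:T, g:T. ✓
d: no successors, so ◇□¬□p fails. ✗
e: no successors, so ◇□¬□p fails. ✗
f: successors {h}; □¬□p there: h:F. ✗
g: no successors, so ◇□¬□p fails. ✗
h: successors {b}; □¬□p there: b:T. ✓

{a, c, h}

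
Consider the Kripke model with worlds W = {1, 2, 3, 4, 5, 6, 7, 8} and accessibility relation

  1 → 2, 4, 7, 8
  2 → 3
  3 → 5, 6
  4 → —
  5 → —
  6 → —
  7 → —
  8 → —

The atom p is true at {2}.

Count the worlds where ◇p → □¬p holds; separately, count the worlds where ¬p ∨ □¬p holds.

7 and 8

For ◇p → □¬p:
1: ◇p is T, □¬p is F. ✗
2: ◇p is F, □¬p is T. ✓
3: ◇p is F, □¬p is T. ✓
4: ◇p is F, □¬p is T. ✓
5: ◇p is F, □¬p is T. ✓
6: ◇p is F, □¬p is T. ✓
7: ◇p is F, □¬p is T. ✓
8: ◇p is F, □¬p is T. ✓
— 7 worlds.
For ¬p ∨ □¬p:
1: ¬p is T, □¬p is F. ✓
2: ¬p is F, □¬p is T. ✓
3: ¬p is T, □¬p is T. ✓
4: ¬p is T, □¬p is T. ✓
5: ¬p is T, □¬p is T. ✓
6: ¬p is T, □¬p is T. ✓
7: ¬p is T, □¬p is T. ✓
8: ¬p is T, □¬p is T. ✓
— 8 worlds.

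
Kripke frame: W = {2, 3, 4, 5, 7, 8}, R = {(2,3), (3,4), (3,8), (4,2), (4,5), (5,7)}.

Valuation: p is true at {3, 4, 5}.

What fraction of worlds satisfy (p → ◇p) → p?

2: p → ◇p is T, p is F. ✗
3: p → ◇p is T, p is T. ✓
4: p → ◇p is T, p is T. ✓
5: p → ◇p is F, p is T. ✓
7: p → ◇p is T, p is F. ✗
8: p → ◇p is T, p is F. ✗
That's 3 of 6 worlds, so 3/6 = 1/2.

1/2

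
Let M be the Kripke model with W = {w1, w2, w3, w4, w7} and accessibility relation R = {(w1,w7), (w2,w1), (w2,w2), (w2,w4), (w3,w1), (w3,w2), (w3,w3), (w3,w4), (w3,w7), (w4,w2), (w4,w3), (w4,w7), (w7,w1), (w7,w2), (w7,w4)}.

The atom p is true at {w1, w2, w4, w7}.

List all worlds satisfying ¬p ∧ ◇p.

{w3}

w1: ¬p is F, ◇p is T. ✗
w2: ¬p is F, ◇p is T. ✗
w3: ¬p is T, ◇p is T. ✓
w4: ¬p is F, ◇p is T. ✗
w7: ¬p is F, ◇p is T. ✗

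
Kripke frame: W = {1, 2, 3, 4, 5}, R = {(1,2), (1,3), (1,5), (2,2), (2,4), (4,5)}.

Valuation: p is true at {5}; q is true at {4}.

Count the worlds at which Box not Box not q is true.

2

1: successors {2, 3, 5}; not Box not q there: 2:T, 3:F, 5:F. ✗
2: successors {2, 4}; not Box not q there: 2:T, 4:F. ✗
3: no successors, so Box not Box not q holds vacuously. ✓
4: successors {5}; not Box not q there: 5:F. ✗
5: no successors, so Box not Box not q holds vacuously. ✓
Satisfying worlds: {3, 5}.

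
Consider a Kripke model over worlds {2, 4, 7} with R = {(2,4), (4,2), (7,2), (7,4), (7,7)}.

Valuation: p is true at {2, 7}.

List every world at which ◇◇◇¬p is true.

{2, 7}

2: successors {4}; ◇◇¬p there: 4:T. ✓
4: successors {2}; ◇◇¬p there: 2:F. ✗
7: successors {2, 4, 7}; ◇◇¬p there: 2:F, 4:T, 7:T. ✓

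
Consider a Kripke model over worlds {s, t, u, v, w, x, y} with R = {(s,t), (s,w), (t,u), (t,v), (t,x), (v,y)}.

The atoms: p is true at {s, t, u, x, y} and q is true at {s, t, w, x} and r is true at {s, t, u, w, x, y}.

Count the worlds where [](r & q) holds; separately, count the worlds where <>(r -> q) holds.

For [](r & q):
s: successors {t, w}; r & q there: t:T, w:T. ✓
t: successors {u, v, x}; r & q there: u:F, v:F, x:T. ✗
u: no successors, so [](r & q) holds vacuously. ✓
v: successors {y}; r & q there: y:F. ✗
w: no successors, so [](r & q) holds vacuously. ✓
x: no successors, so [](r & q) holds vacuously. ✓
y: no successors, so [](r & q) holds vacuously. ✓
— 5 worlds.
For <>(r -> q):
s: successors {t, w}; r -> q there: t:T, w:T. ✓
t: successors {u, v, x}; r -> q there: u:F, v:T, x:T. ✓
u: no successors, so <>(r -> q) fails. ✗
v: successors {y}; r -> q there: y:F. ✗
w: no successors, so <>(r -> q) fails. ✗
x: no successors, so <>(r -> q) fails. ✗
y: no successors, so <>(r -> q) fails. ✗
— 2 worlds.

5 and 2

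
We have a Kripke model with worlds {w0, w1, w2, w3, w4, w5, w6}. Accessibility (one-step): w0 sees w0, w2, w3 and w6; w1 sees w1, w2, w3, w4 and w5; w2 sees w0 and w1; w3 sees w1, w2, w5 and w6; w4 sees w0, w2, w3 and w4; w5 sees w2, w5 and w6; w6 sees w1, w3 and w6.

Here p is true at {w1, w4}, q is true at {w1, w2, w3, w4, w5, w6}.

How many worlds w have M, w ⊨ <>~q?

w0: successors {w0, w2, w3, w6}; ~q there: w0:T, w2:F, w3:F, w6:F. ✓
w1: successors {w1, w2, w3, w4, w5}; ~q there: w1:F, w2:F, w3:F, w4:F, w5:F. ✗
w2: successors {w0, w1}; ~q there: w0:T, w1:F. ✓
w3: successors {w1, w2, w5, w6}; ~q there: w1:F, w2:F, w5:F, w6:F. ✗
w4: successors {w0, w2, w3, w4}; ~q there: w0:T, w2:F, w3:F, w4:F. ✓
w5: successors {w2, w5, w6}; ~q there: w2:F, w5:F, w6:F. ✗
w6: successors {w1, w3, w6}; ~q there: w1:F, w3:F, w6:F. ✗
Satisfying worlds: {w0, w2, w4}.

3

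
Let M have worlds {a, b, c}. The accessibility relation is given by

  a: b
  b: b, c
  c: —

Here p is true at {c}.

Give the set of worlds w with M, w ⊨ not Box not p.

{b}

a: Box not p is T. ✗
b: Box not p is F. ✓
c: Box not p is T. ✗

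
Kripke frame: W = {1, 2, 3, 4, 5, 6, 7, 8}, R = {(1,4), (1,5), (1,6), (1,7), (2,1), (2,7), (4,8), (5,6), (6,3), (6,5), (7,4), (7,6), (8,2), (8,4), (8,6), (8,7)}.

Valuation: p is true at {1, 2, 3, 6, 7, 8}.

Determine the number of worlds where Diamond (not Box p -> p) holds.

7

1: successors {4, 5, 6, 7}; not Box p -> p there: 4:T, 5:T, 6:T, 7:T. ✓
2: successors {1, 7}; not Box p -> p there: 1:T, 7:T. ✓
3: no successors, so Diamond (not Box p -> p) fails. ✗
4: successors {8}; not Box p -> p there: 8:T. ✓
5: successors {6}; not Box p -> p there: 6:T. ✓
6: successors {3, 5}; not Box p -> p there: 3:T, 5:T. ✓
7: successors {4, 6}; not Box p -> p there: 4:T, 6:T. ✓
8: successors {2, 4, 6, 7}; not Box p -> p there: 2:T, 4:T, 6:T, 7:T. ✓
Satisfying worlds: {1, 2, 4, 5, 6, 7, 8}.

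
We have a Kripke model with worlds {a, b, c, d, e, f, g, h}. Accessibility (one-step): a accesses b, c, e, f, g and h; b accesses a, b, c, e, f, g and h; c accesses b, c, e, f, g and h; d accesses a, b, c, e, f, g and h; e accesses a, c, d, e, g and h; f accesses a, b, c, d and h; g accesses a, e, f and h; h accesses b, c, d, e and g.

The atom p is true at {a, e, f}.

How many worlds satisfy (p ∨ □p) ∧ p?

a: p ∨ □p is T, p is T. ✓
b: p ∨ □p is F, p is F. ✗
c: p ∨ □p is F, p is F. ✗
d: p ∨ □p is F, p is F. ✗
e: p ∨ □p is T, p is T. ✓
f: p ∨ □p is T, p is T. ✓
g: p ∨ □p is F, p is F. ✗
h: p ∨ □p is F, p is F. ✗
Satisfying worlds: {a, e, f}.

3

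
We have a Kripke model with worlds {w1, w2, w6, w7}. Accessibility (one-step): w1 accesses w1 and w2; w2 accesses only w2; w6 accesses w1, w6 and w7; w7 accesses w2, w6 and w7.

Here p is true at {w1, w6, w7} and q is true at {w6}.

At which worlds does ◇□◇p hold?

{w6, w7}

w1: successors {w1, w2}; □◇p there: w1:F, w2:F. ✗
w2: successors {w2}; □◇p there: w2:F. ✗
w6: successors {w1, w6, w7}; □◇p there: w1:F, w6:T, w7:F. ✓
w7: successors {w2, w6, w7}; □◇p there: w2:F, w6:T, w7:F. ✓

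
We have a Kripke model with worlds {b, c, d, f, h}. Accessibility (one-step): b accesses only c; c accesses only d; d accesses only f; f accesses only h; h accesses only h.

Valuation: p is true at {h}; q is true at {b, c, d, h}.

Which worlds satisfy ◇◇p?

{d, f, h}

b: successors {c}; ◇p there: c:F. ✗
c: successors {d}; ◇p there: d:F. ✗
d: successors {f}; ◇p there: f:T. ✓
f: successors {h}; ◇p there: h:T. ✓
h: successors {h}; ◇p there: h:T. ✓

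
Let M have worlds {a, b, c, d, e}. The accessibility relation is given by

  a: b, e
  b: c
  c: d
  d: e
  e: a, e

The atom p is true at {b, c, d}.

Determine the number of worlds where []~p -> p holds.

a: []~p is F, p is F. ✓
b: []~p is F, p is T. ✓
c: []~p is F, p is T. ✓
d: []~p is T, p is T. ✓
e: []~p is T, p is F. ✗
Satisfying worlds: {a, b, c, d}.

4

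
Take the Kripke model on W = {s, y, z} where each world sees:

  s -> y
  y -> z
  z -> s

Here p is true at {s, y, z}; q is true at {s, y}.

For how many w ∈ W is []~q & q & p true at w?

s: []~q is F, q & p is T. ✗
y: []~q is T, q & p is T. ✓
z: []~q is F, q & p is F. ✗
Satisfying worlds: {y}.

1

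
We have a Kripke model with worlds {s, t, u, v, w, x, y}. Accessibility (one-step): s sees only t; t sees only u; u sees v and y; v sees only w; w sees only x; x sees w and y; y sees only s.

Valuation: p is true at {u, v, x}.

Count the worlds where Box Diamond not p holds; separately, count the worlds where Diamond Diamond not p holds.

4 and 5

For Box Diamond not p:
s: successors {t}; Diamond not p there: t:F. ✗
t: successors {u}; Diamond not p there: u:T. ✓
u: successors {v, y}; Diamond not p there: v:T, y:T. ✓
v: successors {w}; Diamond not p there: w:F. ✗
w: successors {x}; Diamond not p there: x:T. ✓
x: successors {w, y}; Diamond not p there: w:F, y:T. ✗
y: successors {s}; Diamond not p there: s:T. ✓
— 4 worlds.
For Diamond Diamond not p:
s: successors {t}; Diamond not p there: t:F. ✗
t: successors {u}; Diamond not p there: u:T. ✓
u: successors {v, y}; Diamond not p there: v:T, y:T. ✓
v: successors {w}; Diamond not p there: w:F. ✗
w: successors {x}; Diamond not p there: x:T. ✓
x: successors {w, y}; Diamond not p there: w:F, y:T. ✓
y: successors {s}; Diamond not p there: s:T. ✓
— 5 worlds.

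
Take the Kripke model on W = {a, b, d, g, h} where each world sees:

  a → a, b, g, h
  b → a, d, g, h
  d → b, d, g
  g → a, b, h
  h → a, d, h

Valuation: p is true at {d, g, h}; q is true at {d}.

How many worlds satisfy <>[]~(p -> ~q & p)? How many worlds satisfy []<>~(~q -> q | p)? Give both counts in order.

For <>[]~(p -> ~q & p):
a: successors {a, b, g, h}; []~(p -> ~q & p) there: a:F, b:F, g:F, h:F. ✗
b: successors {a, d, g, h}; []~(p -> ~q & p) there: a:F, d:F, g:F, h:F. ✗
d: successors {b, d, g}; []~(p -> ~q & p) there: b:F, d:F, g:F. ✗
g: successors {a, b, h}; []~(p -> ~q & p) there: a:F, b:F, h:F. ✗
h: successors {a, d, h}; []~(p -> ~q & p) there: a:F, d:F, h:F. ✗
— 0 worlds.
For []<>~(~q -> q | p):
a: successors {a, b, g, h}; <>~(~q -> q | p) there: a:T, b:T, g:T, h:T. ✓
b: successors {a, d, g, h}; <>~(~q -> q | p) there: a:T, d:T, g:T, h:T. ✓
d: successors {b, d, g}; <>~(~q -> q | p) there: b:T, d:T, g:T. ✓
g: successors {a, b, h}; <>~(~q -> q | p) there: a:T, b:T, h:T. ✓
h: successors {a, d, h}; <>~(~q -> q | p) there: a:T, d:T, h:T. ✓
— 5 worlds.

0 and 5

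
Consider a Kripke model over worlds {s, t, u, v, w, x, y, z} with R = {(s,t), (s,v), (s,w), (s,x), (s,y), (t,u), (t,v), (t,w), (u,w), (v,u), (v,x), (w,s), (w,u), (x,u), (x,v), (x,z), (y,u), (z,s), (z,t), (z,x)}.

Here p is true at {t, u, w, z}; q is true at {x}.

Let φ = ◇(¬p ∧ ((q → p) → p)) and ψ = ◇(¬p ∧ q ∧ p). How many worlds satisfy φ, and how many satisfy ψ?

3 and 0

For ◇(¬p ∧ ((q → p) → p)):
s: successors {t, v, w, x, y}; ¬p ∧ ((q → p) → p) there: t:F, v:F, w:F, x:T, y:F. ✓
t: successors {u, v, w}; ¬p ∧ ((q → p) → p) there: u:F, v:F, w:F. ✗
u: successors {w}; ¬p ∧ ((q → p) → p) there: w:F. ✗
v: successors {u, x}; ¬p ∧ ((q → p) → p) there: u:F, x:T. ✓
w: successors {s, u}; ¬p ∧ ((q → p) → p) there: s:F, u:F. ✗
x: successors {u, v, z}; ¬p ∧ ((q → p) → p) there: u:F, v:F, z:F. ✗
y: successors {u}; ¬p ∧ ((q → p) → p) there: u:F. ✗
z: successors {s, t, x}; ¬p ∧ ((q → p) → p) there: s:F, t:F, x:T. ✓
— 3 worlds.
For ◇(¬p ∧ q ∧ p):
s: successors {t, v, w, x, y}; ¬p ∧ q ∧ p there: t:F, v:F, w:F, x:F, y:F. ✗
t: successors {u, v, w}; ¬p ∧ q ∧ p there: u:F, v:F, w:F. ✗
u: successors {w}; ¬p ∧ q ∧ p there: w:F. ✗
v: successors {u, x}; ¬p ∧ q ∧ p there: u:F, x:F. ✗
w: successors {s, u}; ¬p ∧ q ∧ p there: s:F, u:F. ✗
x: successors {u, v, z}; ¬p ∧ q ∧ p there: u:F, v:F, z:F. ✗
y: successors {u}; ¬p ∧ q ∧ p there: u:F. ✗
z: successors {s, t, x}; ¬p ∧ q ∧ p there: s:F, t:F, x:F. ✗
— 0 worlds.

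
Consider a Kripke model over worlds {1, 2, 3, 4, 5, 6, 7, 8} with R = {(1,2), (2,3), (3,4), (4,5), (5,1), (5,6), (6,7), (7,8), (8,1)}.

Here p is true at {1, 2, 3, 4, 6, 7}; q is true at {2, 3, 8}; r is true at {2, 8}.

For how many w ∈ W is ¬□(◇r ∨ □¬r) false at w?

8

1: □(◇r ∨ □¬r) is T. ✗
2: □(◇r ∨ □¬r) is T. ✗
3: □(◇r ∨ □¬r) is T. ✗
4: □(◇r ∨ □¬r) is T. ✗
5: □(◇r ∨ □¬r) is T. ✗
6: □(◇r ∨ □¬r) is T. ✗
7: □(◇r ∨ □¬r) is T. ✗
8: □(◇r ∨ □¬r) is T. ✗
Satisfying worlds: ∅.
So ¬□(◇r ∨ □¬r) fails at the other 8 worlds.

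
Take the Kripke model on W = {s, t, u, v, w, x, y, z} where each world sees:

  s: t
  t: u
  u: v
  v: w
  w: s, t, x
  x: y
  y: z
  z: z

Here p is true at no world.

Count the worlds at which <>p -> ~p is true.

8

s: <>p is F, ~p is T. ✓
t: <>p is F, ~p is T. ✓
u: <>p is F, ~p is T. ✓
v: <>p is F, ~p is T. ✓
w: <>p is F, ~p is T. ✓
x: <>p is F, ~p is T. ✓
y: <>p is F, ~p is T. ✓
z: <>p is F, ~p is T. ✓
Satisfying worlds: {s, t, u, v, w, x, y, z}.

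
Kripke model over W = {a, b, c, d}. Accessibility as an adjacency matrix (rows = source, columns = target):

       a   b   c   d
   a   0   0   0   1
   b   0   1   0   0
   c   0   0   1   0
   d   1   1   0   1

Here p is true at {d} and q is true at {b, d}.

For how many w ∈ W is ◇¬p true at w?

a: successors {d}; ¬p there: d:F. ✗
b: successors {b}; ¬p there: b:T. ✓
c: successors {c}; ¬p there: c:T. ✓
d: successors {a, b, d}; ¬p there: a:T, b:T, d:F. ✓
Satisfying worlds: {b, c, d}.

3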